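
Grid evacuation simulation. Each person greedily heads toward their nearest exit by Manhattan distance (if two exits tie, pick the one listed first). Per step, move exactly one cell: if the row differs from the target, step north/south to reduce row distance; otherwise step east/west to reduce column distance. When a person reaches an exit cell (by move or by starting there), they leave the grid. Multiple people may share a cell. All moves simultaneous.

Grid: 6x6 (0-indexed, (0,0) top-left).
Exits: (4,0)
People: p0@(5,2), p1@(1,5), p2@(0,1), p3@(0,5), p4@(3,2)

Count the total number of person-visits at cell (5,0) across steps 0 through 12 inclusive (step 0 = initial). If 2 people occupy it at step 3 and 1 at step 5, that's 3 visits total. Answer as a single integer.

Step 0: p0@(5,2) p1@(1,5) p2@(0,1) p3@(0,5) p4@(3,2) -> at (5,0): 0 [-], cum=0
Step 1: p0@(4,2) p1@(2,5) p2@(1,1) p3@(1,5) p4@(4,2) -> at (5,0): 0 [-], cum=0
Step 2: p0@(4,1) p1@(3,5) p2@(2,1) p3@(2,5) p4@(4,1) -> at (5,0): 0 [-], cum=0
Step 3: p0@ESC p1@(4,5) p2@(3,1) p3@(3,5) p4@ESC -> at (5,0): 0 [-], cum=0
Step 4: p0@ESC p1@(4,4) p2@(4,1) p3@(4,5) p4@ESC -> at (5,0): 0 [-], cum=0
Step 5: p0@ESC p1@(4,3) p2@ESC p3@(4,4) p4@ESC -> at (5,0): 0 [-], cum=0
Step 6: p0@ESC p1@(4,2) p2@ESC p3@(4,3) p4@ESC -> at (5,0): 0 [-], cum=0
Step 7: p0@ESC p1@(4,1) p2@ESC p3@(4,2) p4@ESC -> at (5,0): 0 [-], cum=0
Step 8: p0@ESC p1@ESC p2@ESC p3@(4,1) p4@ESC -> at (5,0): 0 [-], cum=0
Step 9: p0@ESC p1@ESC p2@ESC p3@ESC p4@ESC -> at (5,0): 0 [-], cum=0
Total visits = 0

Answer: 0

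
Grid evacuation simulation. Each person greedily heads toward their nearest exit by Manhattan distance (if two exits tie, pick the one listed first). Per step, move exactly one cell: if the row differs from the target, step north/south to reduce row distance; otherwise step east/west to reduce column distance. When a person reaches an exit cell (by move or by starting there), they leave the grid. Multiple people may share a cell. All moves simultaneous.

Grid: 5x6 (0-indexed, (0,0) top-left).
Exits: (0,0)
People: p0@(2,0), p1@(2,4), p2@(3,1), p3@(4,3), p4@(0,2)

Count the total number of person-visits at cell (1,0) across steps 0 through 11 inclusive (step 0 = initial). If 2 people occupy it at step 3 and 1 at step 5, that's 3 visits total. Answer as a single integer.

Step 0: p0@(2,0) p1@(2,4) p2@(3,1) p3@(4,3) p4@(0,2) -> at (1,0): 0 [-], cum=0
Step 1: p0@(1,0) p1@(1,4) p2@(2,1) p3@(3,3) p4@(0,1) -> at (1,0): 1 [p0], cum=1
Step 2: p0@ESC p1@(0,4) p2@(1,1) p3@(2,3) p4@ESC -> at (1,0): 0 [-], cum=1
Step 3: p0@ESC p1@(0,3) p2@(0,1) p3@(1,3) p4@ESC -> at (1,0): 0 [-], cum=1
Step 4: p0@ESC p1@(0,2) p2@ESC p3@(0,3) p4@ESC -> at (1,0): 0 [-], cum=1
Step 5: p0@ESC p1@(0,1) p2@ESC p3@(0,2) p4@ESC -> at (1,0): 0 [-], cum=1
Step 6: p0@ESC p1@ESC p2@ESC p3@(0,1) p4@ESC -> at (1,0): 0 [-], cum=1
Step 7: p0@ESC p1@ESC p2@ESC p3@ESC p4@ESC -> at (1,0): 0 [-], cum=1
Total visits = 1

Answer: 1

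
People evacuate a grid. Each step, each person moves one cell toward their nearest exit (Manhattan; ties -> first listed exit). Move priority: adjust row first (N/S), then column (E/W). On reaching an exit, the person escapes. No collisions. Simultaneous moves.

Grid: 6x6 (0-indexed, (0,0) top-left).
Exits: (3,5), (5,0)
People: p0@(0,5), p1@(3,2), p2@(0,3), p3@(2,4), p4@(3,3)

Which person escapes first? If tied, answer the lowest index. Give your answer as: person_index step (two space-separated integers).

Answer: 3 2

Derivation:
Step 1: p0:(0,5)->(1,5) | p1:(3,2)->(3,3) | p2:(0,3)->(1,3) | p3:(2,4)->(3,4) | p4:(3,3)->(3,4)
Step 2: p0:(1,5)->(2,5) | p1:(3,3)->(3,4) | p2:(1,3)->(2,3) | p3:(3,4)->(3,5)->EXIT | p4:(3,4)->(3,5)->EXIT
Step 3: p0:(2,5)->(3,5)->EXIT | p1:(3,4)->(3,5)->EXIT | p2:(2,3)->(3,3) | p3:escaped | p4:escaped
Step 4: p0:escaped | p1:escaped | p2:(3,3)->(3,4) | p3:escaped | p4:escaped
Step 5: p0:escaped | p1:escaped | p2:(3,4)->(3,5)->EXIT | p3:escaped | p4:escaped
Exit steps: [3, 3, 5, 2, 2]
First to escape: p3 at step 2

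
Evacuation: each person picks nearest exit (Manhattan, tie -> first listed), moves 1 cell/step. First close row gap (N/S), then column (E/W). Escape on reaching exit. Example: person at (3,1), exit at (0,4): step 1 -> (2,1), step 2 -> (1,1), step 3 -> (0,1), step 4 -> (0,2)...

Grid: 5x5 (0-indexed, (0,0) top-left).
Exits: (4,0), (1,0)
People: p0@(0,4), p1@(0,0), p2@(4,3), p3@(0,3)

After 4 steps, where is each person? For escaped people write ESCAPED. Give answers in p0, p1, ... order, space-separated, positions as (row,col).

Step 1: p0:(0,4)->(1,4) | p1:(0,0)->(1,0)->EXIT | p2:(4,3)->(4,2) | p3:(0,3)->(1,3)
Step 2: p0:(1,4)->(1,3) | p1:escaped | p2:(4,2)->(4,1) | p3:(1,3)->(1,2)
Step 3: p0:(1,3)->(1,2) | p1:escaped | p2:(4,1)->(4,0)->EXIT | p3:(1,2)->(1,1)
Step 4: p0:(1,2)->(1,1) | p1:escaped | p2:escaped | p3:(1,1)->(1,0)->EXIT

(1,1) ESCAPED ESCAPED ESCAPED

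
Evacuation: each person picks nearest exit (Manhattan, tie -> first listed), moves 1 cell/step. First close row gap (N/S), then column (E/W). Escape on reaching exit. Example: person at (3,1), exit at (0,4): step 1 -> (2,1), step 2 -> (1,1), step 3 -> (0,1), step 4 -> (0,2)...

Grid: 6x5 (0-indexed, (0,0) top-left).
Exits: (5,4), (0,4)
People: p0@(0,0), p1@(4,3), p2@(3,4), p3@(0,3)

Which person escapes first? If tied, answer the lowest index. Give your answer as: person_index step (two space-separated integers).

Step 1: p0:(0,0)->(0,1) | p1:(4,3)->(5,3) | p2:(3,4)->(4,4) | p3:(0,3)->(0,4)->EXIT
Step 2: p0:(0,1)->(0,2) | p1:(5,3)->(5,4)->EXIT | p2:(4,4)->(5,4)->EXIT | p3:escaped
Step 3: p0:(0,2)->(0,3) | p1:escaped | p2:escaped | p3:escaped
Step 4: p0:(0,3)->(0,4)->EXIT | p1:escaped | p2:escaped | p3:escaped
Exit steps: [4, 2, 2, 1]
First to escape: p3 at step 1

Answer: 3 1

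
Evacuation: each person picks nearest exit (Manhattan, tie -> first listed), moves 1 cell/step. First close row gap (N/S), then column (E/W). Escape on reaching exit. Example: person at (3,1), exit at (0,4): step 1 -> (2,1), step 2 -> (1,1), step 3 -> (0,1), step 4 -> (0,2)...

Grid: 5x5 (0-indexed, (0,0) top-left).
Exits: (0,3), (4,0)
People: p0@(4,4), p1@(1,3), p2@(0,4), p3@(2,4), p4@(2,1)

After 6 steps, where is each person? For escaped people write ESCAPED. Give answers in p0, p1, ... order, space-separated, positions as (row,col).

Step 1: p0:(4,4)->(4,3) | p1:(1,3)->(0,3)->EXIT | p2:(0,4)->(0,3)->EXIT | p3:(2,4)->(1,4) | p4:(2,1)->(3,1)
Step 2: p0:(4,3)->(4,2) | p1:escaped | p2:escaped | p3:(1,4)->(0,4) | p4:(3,1)->(4,1)
Step 3: p0:(4,2)->(4,1) | p1:escaped | p2:escaped | p3:(0,4)->(0,3)->EXIT | p4:(4,1)->(4,0)->EXIT
Step 4: p0:(4,1)->(4,0)->EXIT | p1:escaped | p2:escaped | p3:escaped | p4:escaped

ESCAPED ESCAPED ESCAPED ESCAPED ESCAPED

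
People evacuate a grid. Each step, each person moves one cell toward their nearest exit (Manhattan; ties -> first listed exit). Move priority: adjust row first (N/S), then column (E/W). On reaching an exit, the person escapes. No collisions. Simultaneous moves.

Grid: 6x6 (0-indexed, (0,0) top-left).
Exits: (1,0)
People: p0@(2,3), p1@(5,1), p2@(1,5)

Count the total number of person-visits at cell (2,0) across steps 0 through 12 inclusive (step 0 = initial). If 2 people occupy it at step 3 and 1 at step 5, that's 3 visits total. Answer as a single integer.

Answer: 0

Derivation:
Step 0: p0@(2,3) p1@(5,1) p2@(1,5) -> at (2,0): 0 [-], cum=0
Step 1: p0@(1,3) p1@(4,1) p2@(1,4) -> at (2,0): 0 [-], cum=0
Step 2: p0@(1,2) p1@(3,1) p2@(1,3) -> at (2,0): 0 [-], cum=0
Step 3: p0@(1,1) p1@(2,1) p2@(1,2) -> at (2,0): 0 [-], cum=0
Step 4: p0@ESC p1@(1,1) p2@(1,1) -> at (2,0): 0 [-], cum=0
Step 5: p0@ESC p1@ESC p2@ESC -> at (2,0): 0 [-], cum=0
Total visits = 0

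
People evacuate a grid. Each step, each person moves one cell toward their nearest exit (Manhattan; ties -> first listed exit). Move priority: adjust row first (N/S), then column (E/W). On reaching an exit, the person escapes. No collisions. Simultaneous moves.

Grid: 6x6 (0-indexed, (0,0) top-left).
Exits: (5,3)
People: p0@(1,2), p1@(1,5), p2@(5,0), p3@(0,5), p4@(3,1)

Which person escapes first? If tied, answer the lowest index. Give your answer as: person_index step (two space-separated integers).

Answer: 2 3

Derivation:
Step 1: p0:(1,2)->(2,2) | p1:(1,5)->(2,5) | p2:(5,0)->(5,1) | p3:(0,5)->(1,5) | p4:(3,1)->(4,1)
Step 2: p0:(2,2)->(3,2) | p1:(2,5)->(3,5) | p2:(5,1)->(5,2) | p3:(1,5)->(2,5) | p4:(4,1)->(5,1)
Step 3: p0:(3,2)->(4,2) | p1:(3,5)->(4,5) | p2:(5,2)->(5,3)->EXIT | p3:(2,5)->(3,5) | p4:(5,1)->(5,2)
Step 4: p0:(4,2)->(5,2) | p1:(4,5)->(5,5) | p2:escaped | p3:(3,5)->(4,5) | p4:(5,2)->(5,3)->EXIT
Step 5: p0:(5,2)->(5,3)->EXIT | p1:(5,5)->(5,4) | p2:escaped | p3:(4,5)->(5,5) | p4:escaped
Step 6: p0:escaped | p1:(5,4)->(5,3)->EXIT | p2:escaped | p3:(5,5)->(5,4) | p4:escaped
Step 7: p0:escaped | p1:escaped | p2:escaped | p3:(5,4)->(5,3)->EXIT | p4:escaped
Exit steps: [5, 6, 3, 7, 4]
First to escape: p2 at step 3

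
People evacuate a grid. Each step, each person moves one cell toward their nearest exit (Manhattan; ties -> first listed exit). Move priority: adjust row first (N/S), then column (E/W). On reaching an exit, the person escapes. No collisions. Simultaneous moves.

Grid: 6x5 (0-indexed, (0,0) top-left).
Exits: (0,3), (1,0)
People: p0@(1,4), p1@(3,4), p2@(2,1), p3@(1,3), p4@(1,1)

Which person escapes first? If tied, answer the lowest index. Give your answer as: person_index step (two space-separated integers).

Answer: 3 1

Derivation:
Step 1: p0:(1,4)->(0,4) | p1:(3,4)->(2,4) | p2:(2,1)->(1,1) | p3:(1,3)->(0,3)->EXIT | p4:(1,1)->(1,0)->EXIT
Step 2: p0:(0,4)->(0,3)->EXIT | p1:(2,4)->(1,4) | p2:(1,1)->(1,0)->EXIT | p3:escaped | p4:escaped
Step 3: p0:escaped | p1:(1,4)->(0,4) | p2:escaped | p3:escaped | p4:escaped
Step 4: p0:escaped | p1:(0,4)->(0,3)->EXIT | p2:escaped | p3:escaped | p4:escaped
Exit steps: [2, 4, 2, 1, 1]
First to escape: p3 at step 1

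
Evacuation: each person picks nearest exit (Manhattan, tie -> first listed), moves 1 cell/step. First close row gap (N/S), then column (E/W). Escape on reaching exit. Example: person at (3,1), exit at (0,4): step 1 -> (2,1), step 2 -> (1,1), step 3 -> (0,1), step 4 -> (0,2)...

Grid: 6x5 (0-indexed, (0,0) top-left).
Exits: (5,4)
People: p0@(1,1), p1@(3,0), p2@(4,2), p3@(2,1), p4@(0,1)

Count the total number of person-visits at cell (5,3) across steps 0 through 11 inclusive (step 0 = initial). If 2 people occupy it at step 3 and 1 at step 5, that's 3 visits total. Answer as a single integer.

Answer: 5

Derivation:
Step 0: p0@(1,1) p1@(3,0) p2@(4,2) p3@(2,1) p4@(0,1) -> at (5,3): 0 [-], cum=0
Step 1: p0@(2,1) p1@(4,0) p2@(5,2) p3@(3,1) p4@(1,1) -> at (5,3): 0 [-], cum=0
Step 2: p0@(3,1) p1@(5,0) p2@(5,3) p3@(4,1) p4@(2,1) -> at (5,3): 1 [p2], cum=1
Step 3: p0@(4,1) p1@(5,1) p2@ESC p3@(5,1) p4@(3,1) -> at (5,3): 0 [-], cum=1
Step 4: p0@(5,1) p1@(5,2) p2@ESC p3@(5,2) p4@(4,1) -> at (5,3): 0 [-], cum=1
Step 5: p0@(5,2) p1@(5,3) p2@ESC p3@(5,3) p4@(5,1) -> at (5,3): 2 [p1,p3], cum=3
Step 6: p0@(5,3) p1@ESC p2@ESC p3@ESC p4@(5,2) -> at (5,3): 1 [p0], cum=4
Step 7: p0@ESC p1@ESC p2@ESC p3@ESC p4@(5,3) -> at (5,3): 1 [p4], cum=5
Step 8: p0@ESC p1@ESC p2@ESC p3@ESC p4@ESC -> at (5,3): 0 [-], cum=5
Total visits = 5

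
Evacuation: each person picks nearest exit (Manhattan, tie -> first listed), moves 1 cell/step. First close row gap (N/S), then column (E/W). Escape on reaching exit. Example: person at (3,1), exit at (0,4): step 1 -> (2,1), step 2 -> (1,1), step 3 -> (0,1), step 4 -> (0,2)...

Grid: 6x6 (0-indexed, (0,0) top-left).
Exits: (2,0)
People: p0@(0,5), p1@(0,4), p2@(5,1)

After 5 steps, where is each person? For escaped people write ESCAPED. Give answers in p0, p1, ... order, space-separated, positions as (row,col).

Step 1: p0:(0,5)->(1,5) | p1:(0,4)->(1,4) | p2:(5,1)->(4,1)
Step 2: p0:(1,5)->(2,5) | p1:(1,4)->(2,4) | p2:(4,1)->(3,1)
Step 3: p0:(2,5)->(2,4) | p1:(2,4)->(2,3) | p2:(3,1)->(2,1)
Step 4: p0:(2,4)->(2,3) | p1:(2,3)->(2,2) | p2:(2,1)->(2,0)->EXIT
Step 5: p0:(2,3)->(2,2) | p1:(2,2)->(2,1) | p2:escaped

(2,2) (2,1) ESCAPED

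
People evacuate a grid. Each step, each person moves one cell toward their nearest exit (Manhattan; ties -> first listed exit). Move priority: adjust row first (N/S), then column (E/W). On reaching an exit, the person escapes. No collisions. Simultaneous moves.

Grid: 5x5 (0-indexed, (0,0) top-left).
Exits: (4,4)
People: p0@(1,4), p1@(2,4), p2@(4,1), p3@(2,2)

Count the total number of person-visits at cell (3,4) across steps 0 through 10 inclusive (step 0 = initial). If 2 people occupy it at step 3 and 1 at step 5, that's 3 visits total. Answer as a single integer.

Answer: 2

Derivation:
Step 0: p0@(1,4) p1@(2,4) p2@(4,1) p3@(2,2) -> at (3,4): 0 [-], cum=0
Step 1: p0@(2,4) p1@(3,4) p2@(4,2) p3@(3,2) -> at (3,4): 1 [p1], cum=1
Step 2: p0@(3,4) p1@ESC p2@(4,3) p3@(4,2) -> at (3,4): 1 [p0], cum=2
Step 3: p0@ESC p1@ESC p2@ESC p3@(4,3) -> at (3,4): 0 [-], cum=2
Step 4: p0@ESC p1@ESC p2@ESC p3@ESC -> at (3,4): 0 [-], cum=2
Total visits = 2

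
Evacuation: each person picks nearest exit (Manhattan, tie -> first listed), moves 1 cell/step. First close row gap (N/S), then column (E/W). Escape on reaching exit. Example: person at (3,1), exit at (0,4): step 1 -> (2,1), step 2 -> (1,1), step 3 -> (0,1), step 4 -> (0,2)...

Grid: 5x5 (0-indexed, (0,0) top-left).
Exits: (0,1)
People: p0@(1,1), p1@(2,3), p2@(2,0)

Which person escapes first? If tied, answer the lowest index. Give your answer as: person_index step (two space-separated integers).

Answer: 0 1

Derivation:
Step 1: p0:(1,1)->(0,1)->EXIT | p1:(2,3)->(1,3) | p2:(2,0)->(1,0)
Step 2: p0:escaped | p1:(1,3)->(0,3) | p2:(1,0)->(0,0)
Step 3: p0:escaped | p1:(0,3)->(0,2) | p2:(0,0)->(0,1)->EXIT
Step 4: p0:escaped | p1:(0,2)->(0,1)->EXIT | p2:escaped
Exit steps: [1, 4, 3]
First to escape: p0 at step 1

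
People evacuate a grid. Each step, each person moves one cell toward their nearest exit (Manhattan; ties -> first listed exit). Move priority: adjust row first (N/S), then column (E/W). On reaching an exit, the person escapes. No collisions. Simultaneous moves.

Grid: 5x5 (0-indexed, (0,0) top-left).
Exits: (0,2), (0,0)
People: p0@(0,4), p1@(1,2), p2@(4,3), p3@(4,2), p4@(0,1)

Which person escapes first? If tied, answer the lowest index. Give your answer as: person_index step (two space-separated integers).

Step 1: p0:(0,4)->(0,3) | p1:(1,2)->(0,2)->EXIT | p2:(4,3)->(3,3) | p3:(4,2)->(3,2) | p4:(0,1)->(0,2)->EXIT
Step 2: p0:(0,3)->(0,2)->EXIT | p1:escaped | p2:(3,3)->(2,3) | p3:(3,2)->(2,2) | p4:escaped
Step 3: p0:escaped | p1:escaped | p2:(2,3)->(1,3) | p3:(2,2)->(1,2) | p4:escaped
Step 4: p0:escaped | p1:escaped | p2:(1,3)->(0,3) | p3:(1,2)->(0,2)->EXIT | p4:escaped
Step 5: p0:escaped | p1:escaped | p2:(0,3)->(0,2)->EXIT | p3:escaped | p4:escaped
Exit steps: [2, 1, 5, 4, 1]
First to escape: p1 at step 1

Answer: 1 1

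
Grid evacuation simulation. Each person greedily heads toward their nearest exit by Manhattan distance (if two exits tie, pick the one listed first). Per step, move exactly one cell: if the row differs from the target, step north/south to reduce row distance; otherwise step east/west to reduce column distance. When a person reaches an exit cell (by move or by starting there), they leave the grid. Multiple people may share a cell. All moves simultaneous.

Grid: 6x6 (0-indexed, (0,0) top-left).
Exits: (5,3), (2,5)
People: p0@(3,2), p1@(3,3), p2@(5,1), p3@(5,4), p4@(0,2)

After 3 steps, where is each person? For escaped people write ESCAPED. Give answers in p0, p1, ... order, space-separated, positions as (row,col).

Step 1: p0:(3,2)->(4,2) | p1:(3,3)->(4,3) | p2:(5,1)->(5,2) | p3:(5,4)->(5,3)->EXIT | p4:(0,2)->(1,2)
Step 2: p0:(4,2)->(5,2) | p1:(4,3)->(5,3)->EXIT | p2:(5,2)->(5,3)->EXIT | p3:escaped | p4:(1,2)->(2,2)
Step 3: p0:(5,2)->(5,3)->EXIT | p1:escaped | p2:escaped | p3:escaped | p4:(2,2)->(2,3)

ESCAPED ESCAPED ESCAPED ESCAPED (2,3)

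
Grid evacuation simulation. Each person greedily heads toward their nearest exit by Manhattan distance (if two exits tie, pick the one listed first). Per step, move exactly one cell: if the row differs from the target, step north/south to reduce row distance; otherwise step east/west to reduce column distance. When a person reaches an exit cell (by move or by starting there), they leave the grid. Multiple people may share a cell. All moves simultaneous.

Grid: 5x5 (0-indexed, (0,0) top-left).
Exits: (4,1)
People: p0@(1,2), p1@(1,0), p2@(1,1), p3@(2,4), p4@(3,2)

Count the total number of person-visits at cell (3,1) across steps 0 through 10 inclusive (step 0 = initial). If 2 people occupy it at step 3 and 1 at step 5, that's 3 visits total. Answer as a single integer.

Answer: 1

Derivation:
Step 0: p0@(1,2) p1@(1,0) p2@(1,1) p3@(2,4) p4@(3,2) -> at (3,1): 0 [-], cum=0
Step 1: p0@(2,2) p1@(2,0) p2@(2,1) p3@(3,4) p4@(4,2) -> at (3,1): 0 [-], cum=0
Step 2: p0@(3,2) p1@(3,0) p2@(3,1) p3@(4,4) p4@ESC -> at (3,1): 1 [p2], cum=1
Step 3: p0@(4,2) p1@(4,0) p2@ESC p3@(4,3) p4@ESC -> at (3,1): 0 [-], cum=1
Step 4: p0@ESC p1@ESC p2@ESC p3@(4,2) p4@ESC -> at (3,1): 0 [-], cum=1
Step 5: p0@ESC p1@ESC p2@ESC p3@ESC p4@ESC -> at (3,1): 0 [-], cum=1
Total visits = 1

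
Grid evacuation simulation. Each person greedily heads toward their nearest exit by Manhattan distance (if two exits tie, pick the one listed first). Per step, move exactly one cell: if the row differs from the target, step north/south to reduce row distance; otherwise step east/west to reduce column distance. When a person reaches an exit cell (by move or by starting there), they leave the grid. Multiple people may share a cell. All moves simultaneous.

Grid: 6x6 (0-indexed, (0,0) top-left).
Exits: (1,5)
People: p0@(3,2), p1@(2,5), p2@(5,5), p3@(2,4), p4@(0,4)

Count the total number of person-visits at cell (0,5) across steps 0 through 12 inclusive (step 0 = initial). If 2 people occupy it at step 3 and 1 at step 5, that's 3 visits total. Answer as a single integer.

Step 0: p0@(3,2) p1@(2,5) p2@(5,5) p3@(2,4) p4@(0,4) -> at (0,5): 0 [-], cum=0
Step 1: p0@(2,2) p1@ESC p2@(4,5) p3@(1,4) p4@(1,4) -> at (0,5): 0 [-], cum=0
Step 2: p0@(1,2) p1@ESC p2@(3,5) p3@ESC p4@ESC -> at (0,5): 0 [-], cum=0
Step 3: p0@(1,3) p1@ESC p2@(2,5) p3@ESC p4@ESC -> at (0,5): 0 [-], cum=0
Step 4: p0@(1,4) p1@ESC p2@ESC p3@ESC p4@ESC -> at (0,5): 0 [-], cum=0
Step 5: p0@ESC p1@ESC p2@ESC p3@ESC p4@ESC -> at (0,5): 0 [-], cum=0
Total visits = 0

Answer: 0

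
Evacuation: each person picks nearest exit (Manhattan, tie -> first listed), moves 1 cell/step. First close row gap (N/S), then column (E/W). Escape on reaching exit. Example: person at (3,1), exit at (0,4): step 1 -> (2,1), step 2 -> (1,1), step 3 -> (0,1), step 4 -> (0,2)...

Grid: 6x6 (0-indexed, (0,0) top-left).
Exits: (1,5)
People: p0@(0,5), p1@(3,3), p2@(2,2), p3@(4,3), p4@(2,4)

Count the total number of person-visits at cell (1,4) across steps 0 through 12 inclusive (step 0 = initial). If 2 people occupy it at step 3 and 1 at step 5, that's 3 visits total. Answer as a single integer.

Step 0: p0@(0,5) p1@(3,3) p2@(2,2) p3@(4,3) p4@(2,4) -> at (1,4): 0 [-], cum=0
Step 1: p0@ESC p1@(2,3) p2@(1,2) p3@(3,3) p4@(1,4) -> at (1,4): 1 [p4], cum=1
Step 2: p0@ESC p1@(1,3) p2@(1,3) p3@(2,3) p4@ESC -> at (1,4): 0 [-], cum=1
Step 3: p0@ESC p1@(1,4) p2@(1,4) p3@(1,3) p4@ESC -> at (1,4): 2 [p1,p2], cum=3
Step 4: p0@ESC p1@ESC p2@ESC p3@(1,4) p4@ESC -> at (1,4): 1 [p3], cum=4
Step 5: p0@ESC p1@ESC p2@ESC p3@ESC p4@ESC -> at (1,4): 0 [-], cum=4
Total visits = 4

Answer: 4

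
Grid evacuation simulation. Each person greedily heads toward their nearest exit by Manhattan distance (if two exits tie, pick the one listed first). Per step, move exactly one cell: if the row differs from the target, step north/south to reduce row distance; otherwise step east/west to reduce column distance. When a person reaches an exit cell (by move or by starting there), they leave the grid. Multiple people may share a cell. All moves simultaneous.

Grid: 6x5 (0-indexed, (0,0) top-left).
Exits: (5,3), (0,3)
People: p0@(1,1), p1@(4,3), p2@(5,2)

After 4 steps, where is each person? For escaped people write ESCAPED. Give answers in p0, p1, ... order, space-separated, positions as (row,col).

Step 1: p0:(1,1)->(0,1) | p1:(4,3)->(5,3)->EXIT | p2:(5,2)->(5,3)->EXIT
Step 2: p0:(0,1)->(0,2) | p1:escaped | p2:escaped
Step 3: p0:(0,2)->(0,3)->EXIT | p1:escaped | p2:escaped

ESCAPED ESCAPED ESCAPED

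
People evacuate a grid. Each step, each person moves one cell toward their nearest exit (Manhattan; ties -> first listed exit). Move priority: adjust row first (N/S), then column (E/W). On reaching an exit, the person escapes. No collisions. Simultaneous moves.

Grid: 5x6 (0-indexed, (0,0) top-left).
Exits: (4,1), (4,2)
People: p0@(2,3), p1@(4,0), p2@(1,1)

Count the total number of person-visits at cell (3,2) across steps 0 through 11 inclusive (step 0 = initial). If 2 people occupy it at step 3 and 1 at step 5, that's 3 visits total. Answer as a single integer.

Answer: 0

Derivation:
Step 0: p0@(2,3) p1@(4,0) p2@(1,1) -> at (3,2): 0 [-], cum=0
Step 1: p0@(3,3) p1@ESC p2@(2,1) -> at (3,2): 0 [-], cum=0
Step 2: p0@(4,3) p1@ESC p2@(3,1) -> at (3,2): 0 [-], cum=0
Step 3: p0@ESC p1@ESC p2@ESC -> at (3,2): 0 [-], cum=0
Total visits = 0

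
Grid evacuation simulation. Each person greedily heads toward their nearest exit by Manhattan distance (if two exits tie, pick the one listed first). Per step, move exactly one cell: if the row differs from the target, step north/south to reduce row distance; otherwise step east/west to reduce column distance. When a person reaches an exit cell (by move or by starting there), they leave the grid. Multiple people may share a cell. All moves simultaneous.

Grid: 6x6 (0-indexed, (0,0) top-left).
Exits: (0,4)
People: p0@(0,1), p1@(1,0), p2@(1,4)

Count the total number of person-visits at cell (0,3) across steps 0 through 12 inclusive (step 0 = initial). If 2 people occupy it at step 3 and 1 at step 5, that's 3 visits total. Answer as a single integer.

Answer: 2

Derivation:
Step 0: p0@(0,1) p1@(1,0) p2@(1,4) -> at (0,3): 0 [-], cum=0
Step 1: p0@(0,2) p1@(0,0) p2@ESC -> at (0,3): 0 [-], cum=0
Step 2: p0@(0,3) p1@(0,1) p2@ESC -> at (0,3): 1 [p0], cum=1
Step 3: p0@ESC p1@(0,2) p2@ESC -> at (0,3): 0 [-], cum=1
Step 4: p0@ESC p1@(0,3) p2@ESC -> at (0,3): 1 [p1], cum=2
Step 5: p0@ESC p1@ESC p2@ESC -> at (0,3): 0 [-], cum=2
Total visits = 2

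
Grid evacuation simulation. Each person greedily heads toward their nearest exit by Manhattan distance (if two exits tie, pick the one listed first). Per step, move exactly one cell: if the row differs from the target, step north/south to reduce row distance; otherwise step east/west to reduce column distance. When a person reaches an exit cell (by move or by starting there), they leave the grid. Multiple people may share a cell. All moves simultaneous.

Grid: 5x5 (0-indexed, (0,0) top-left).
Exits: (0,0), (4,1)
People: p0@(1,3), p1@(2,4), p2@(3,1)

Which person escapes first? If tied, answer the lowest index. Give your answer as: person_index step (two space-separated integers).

Step 1: p0:(1,3)->(0,3) | p1:(2,4)->(3,4) | p2:(3,1)->(4,1)->EXIT
Step 2: p0:(0,3)->(0,2) | p1:(3,4)->(4,4) | p2:escaped
Step 3: p0:(0,2)->(0,1) | p1:(4,4)->(4,3) | p2:escaped
Step 4: p0:(0,1)->(0,0)->EXIT | p1:(4,3)->(4,2) | p2:escaped
Step 5: p0:escaped | p1:(4,2)->(4,1)->EXIT | p2:escaped
Exit steps: [4, 5, 1]
First to escape: p2 at step 1

Answer: 2 1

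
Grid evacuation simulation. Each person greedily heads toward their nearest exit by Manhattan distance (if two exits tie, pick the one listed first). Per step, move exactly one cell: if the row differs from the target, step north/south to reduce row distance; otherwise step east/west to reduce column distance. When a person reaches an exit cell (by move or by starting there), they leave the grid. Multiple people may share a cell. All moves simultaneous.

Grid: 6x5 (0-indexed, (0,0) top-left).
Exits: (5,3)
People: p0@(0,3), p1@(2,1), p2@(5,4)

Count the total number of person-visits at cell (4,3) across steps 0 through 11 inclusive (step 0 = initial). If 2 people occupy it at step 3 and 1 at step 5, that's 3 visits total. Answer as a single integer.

Step 0: p0@(0,3) p1@(2,1) p2@(5,4) -> at (4,3): 0 [-], cum=0
Step 1: p0@(1,3) p1@(3,1) p2@ESC -> at (4,3): 0 [-], cum=0
Step 2: p0@(2,3) p1@(4,1) p2@ESC -> at (4,3): 0 [-], cum=0
Step 3: p0@(3,3) p1@(5,1) p2@ESC -> at (4,3): 0 [-], cum=0
Step 4: p0@(4,3) p1@(5,2) p2@ESC -> at (4,3): 1 [p0], cum=1
Step 5: p0@ESC p1@ESC p2@ESC -> at (4,3): 0 [-], cum=1
Total visits = 1

Answer: 1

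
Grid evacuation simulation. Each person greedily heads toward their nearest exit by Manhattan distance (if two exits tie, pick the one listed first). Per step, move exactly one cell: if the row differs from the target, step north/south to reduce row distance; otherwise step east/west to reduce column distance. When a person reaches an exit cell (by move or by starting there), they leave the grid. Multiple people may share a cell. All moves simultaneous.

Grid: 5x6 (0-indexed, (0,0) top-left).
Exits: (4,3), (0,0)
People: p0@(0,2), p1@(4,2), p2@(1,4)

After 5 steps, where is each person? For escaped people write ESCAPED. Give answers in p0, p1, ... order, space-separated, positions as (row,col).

Step 1: p0:(0,2)->(0,1) | p1:(4,2)->(4,3)->EXIT | p2:(1,4)->(2,4)
Step 2: p0:(0,1)->(0,0)->EXIT | p1:escaped | p2:(2,4)->(3,4)
Step 3: p0:escaped | p1:escaped | p2:(3,4)->(4,4)
Step 4: p0:escaped | p1:escaped | p2:(4,4)->(4,3)->EXIT

ESCAPED ESCAPED ESCAPED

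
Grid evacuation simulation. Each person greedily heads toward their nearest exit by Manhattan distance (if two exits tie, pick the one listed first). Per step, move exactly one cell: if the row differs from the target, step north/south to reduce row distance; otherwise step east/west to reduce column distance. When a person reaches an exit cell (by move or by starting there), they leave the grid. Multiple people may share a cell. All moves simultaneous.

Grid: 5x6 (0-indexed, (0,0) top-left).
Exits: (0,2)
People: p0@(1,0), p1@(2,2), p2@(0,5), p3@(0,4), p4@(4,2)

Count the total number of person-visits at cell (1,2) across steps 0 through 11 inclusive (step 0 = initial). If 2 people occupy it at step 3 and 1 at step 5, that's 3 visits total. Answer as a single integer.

Answer: 2

Derivation:
Step 0: p0@(1,0) p1@(2,2) p2@(0,5) p3@(0,4) p4@(4,2) -> at (1,2): 0 [-], cum=0
Step 1: p0@(0,0) p1@(1,2) p2@(0,4) p3@(0,3) p4@(3,2) -> at (1,2): 1 [p1], cum=1
Step 2: p0@(0,1) p1@ESC p2@(0,3) p3@ESC p4@(2,2) -> at (1,2): 0 [-], cum=1
Step 3: p0@ESC p1@ESC p2@ESC p3@ESC p4@(1,2) -> at (1,2): 1 [p4], cum=2
Step 4: p0@ESC p1@ESC p2@ESC p3@ESC p4@ESC -> at (1,2): 0 [-], cum=2
Total visits = 2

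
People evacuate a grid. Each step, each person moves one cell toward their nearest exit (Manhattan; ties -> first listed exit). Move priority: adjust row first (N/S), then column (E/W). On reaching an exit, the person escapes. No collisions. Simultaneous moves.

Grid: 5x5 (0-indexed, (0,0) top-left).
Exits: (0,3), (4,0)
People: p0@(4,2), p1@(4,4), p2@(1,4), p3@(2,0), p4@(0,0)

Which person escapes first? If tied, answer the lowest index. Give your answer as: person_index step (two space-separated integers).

Step 1: p0:(4,2)->(4,1) | p1:(4,4)->(4,3) | p2:(1,4)->(0,4) | p3:(2,0)->(3,0) | p4:(0,0)->(0,1)
Step 2: p0:(4,1)->(4,0)->EXIT | p1:(4,3)->(4,2) | p2:(0,4)->(0,3)->EXIT | p3:(3,0)->(4,0)->EXIT | p4:(0,1)->(0,2)
Step 3: p0:escaped | p1:(4,2)->(4,1) | p2:escaped | p3:escaped | p4:(0,2)->(0,3)->EXIT
Step 4: p0:escaped | p1:(4,1)->(4,0)->EXIT | p2:escaped | p3:escaped | p4:escaped
Exit steps: [2, 4, 2, 2, 3]
First to escape: p0 at step 2

Answer: 0 2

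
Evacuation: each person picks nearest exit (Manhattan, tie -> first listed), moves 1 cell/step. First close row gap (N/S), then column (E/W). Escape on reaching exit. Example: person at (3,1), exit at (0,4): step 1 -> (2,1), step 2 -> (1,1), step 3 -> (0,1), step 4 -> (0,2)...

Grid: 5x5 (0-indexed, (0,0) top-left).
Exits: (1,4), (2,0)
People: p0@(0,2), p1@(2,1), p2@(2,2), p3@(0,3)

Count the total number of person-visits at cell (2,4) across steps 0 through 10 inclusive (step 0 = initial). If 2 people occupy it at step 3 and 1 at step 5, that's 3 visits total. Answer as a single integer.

Step 0: p0@(0,2) p1@(2,1) p2@(2,2) p3@(0,3) -> at (2,4): 0 [-], cum=0
Step 1: p0@(1,2) p1@ESC p2@(2,1) p3@(1,3) -> at (2,4): 0 [-], cum=0
Step 2: p0@(1,3) p1@ESC p2@ESC p3@ESC -> at (2,4): 0 [-], cum=0
Step 3: p0@ESC p1@ESC p2@ESC p3@ESC -> at (2,4): 0 [-], cum=0
Total visits = 0

Answer: 0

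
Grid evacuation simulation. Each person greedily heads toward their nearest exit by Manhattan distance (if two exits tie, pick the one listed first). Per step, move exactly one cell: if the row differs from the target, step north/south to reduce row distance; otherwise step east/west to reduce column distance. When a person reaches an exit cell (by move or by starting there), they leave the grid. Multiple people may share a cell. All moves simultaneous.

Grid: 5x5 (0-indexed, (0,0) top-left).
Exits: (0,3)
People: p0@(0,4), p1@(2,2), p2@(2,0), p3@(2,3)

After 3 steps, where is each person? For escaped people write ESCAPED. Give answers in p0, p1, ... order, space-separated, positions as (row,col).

Step 1: p0:(0,4)->(0,3)->EXIT | p1:(2,2)->(1,2) | p2:(2,0)->(1,0) | p3:(2,3)->(1,3)
Step 2: p0:escaped | p1:(1,2)->(0,2) | p2:(1,0)->(0,0) | p3:(1,3)->(0,3)->EXIT
Step 3: p0:escaped | p1:(0,2)->(0,3)->EXIT | p2:(0,0)->(0,1) | p3:escaped

ESCAPED ESCAPED (0,1) ESCAPED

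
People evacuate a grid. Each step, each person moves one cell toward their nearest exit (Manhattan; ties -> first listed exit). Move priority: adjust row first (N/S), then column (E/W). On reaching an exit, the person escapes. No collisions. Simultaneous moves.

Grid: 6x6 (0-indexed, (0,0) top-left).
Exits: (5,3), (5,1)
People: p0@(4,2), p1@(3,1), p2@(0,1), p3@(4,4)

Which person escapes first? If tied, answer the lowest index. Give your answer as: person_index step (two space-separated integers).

Answer: 0 2

Derivation:
Step 1: p0:(4,2)->(5,2) | p1:(3,1)->(4,1) | p2:(0,1)->(1,1) | p3:(4,4)->(5,4)
Step 2: p0:(5,2)->(5,3)->EXIT | p1:(4,1)->(5,1)->EXIT | p2:(1,1)->(2,1) | p3:(5,4)->(5,3)->EXIT
Step 3: p0:escaped | p1:escaped | p2:(2,1)->(3,1) | p3:escaped
Step 4: p0:escaped | p1:escaped | p2:(3,1)->(4,1) | p3:escaped
Step 5: p0:escaped | p1:escaped | p2:(4,1)->(5,1)->EXIT | p3:escaped
Exit steps: [2, 2, 5, 2]
First to escape: p0 at step 2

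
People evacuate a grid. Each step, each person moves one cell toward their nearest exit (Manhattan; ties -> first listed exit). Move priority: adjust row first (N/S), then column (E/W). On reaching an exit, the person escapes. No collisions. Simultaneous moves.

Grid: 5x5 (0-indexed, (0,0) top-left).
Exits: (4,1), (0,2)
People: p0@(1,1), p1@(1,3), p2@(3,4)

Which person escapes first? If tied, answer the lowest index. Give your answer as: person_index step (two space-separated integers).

Step 1: p0:(1,1)->(0,1) | p1:(1,3)->(0,3) | p2:(3,4)->(4,4)
Step 2: p0:(0,1)->(0,2)->EXIT | p1:(0,3)->(0,2)->EXIT | p2:(4,4)->(4,3)
Step 3: p0:escaped | p1:escaped | p2:(4,3)->(4,2)
Step 4: p0:escaped | p1:escaped | p2:(4,2)->(4,1)->EXIT
Exit steps: [2, 2, 4]
First to escape: p0 at step 2

Answer: 0 2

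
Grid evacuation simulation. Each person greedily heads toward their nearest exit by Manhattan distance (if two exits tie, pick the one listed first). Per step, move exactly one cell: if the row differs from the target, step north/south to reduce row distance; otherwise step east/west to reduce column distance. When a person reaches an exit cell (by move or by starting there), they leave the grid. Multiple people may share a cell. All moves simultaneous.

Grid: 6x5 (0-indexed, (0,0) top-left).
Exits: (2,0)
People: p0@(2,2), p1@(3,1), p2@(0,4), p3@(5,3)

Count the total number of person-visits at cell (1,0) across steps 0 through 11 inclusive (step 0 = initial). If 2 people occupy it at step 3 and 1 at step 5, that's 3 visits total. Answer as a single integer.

Answer: 0

Derivation:
Step 0: p0@(2,2) p1@(3,1) p2@(0,4) p3@(5,3) -> at (1,0): 0 [-], cum=0
Step 1: p0@(2,1) p1@(2,1) p2@(1,4) p3@(4,3) -> at (1,0): 0 [-], cum=0
Step 2: p0@ESC p1@ESC p2@(2,4) p3@(3,3) -> at (1,0): 0 [-], cum=0
Step 3: p0@ESC p1@ESC p2@(2,3) p3@(2,3) -> at (1,0): 0 [-], cum=0
Step 4: p0@ESC p1@ESC p2@(2,2) p3@(2,2) -> at (1,0): 0 [-], cum=0
Step 5: p0@ESC p1@ESC p2@(2,1) p3@(2,1) -> at (1,0): 0 [-], cum=0
Step 6: p0@ESC p1@ESC p2@ESC p3@ESC -> at (1,0): 0 [-], cum=0
Total visits = 0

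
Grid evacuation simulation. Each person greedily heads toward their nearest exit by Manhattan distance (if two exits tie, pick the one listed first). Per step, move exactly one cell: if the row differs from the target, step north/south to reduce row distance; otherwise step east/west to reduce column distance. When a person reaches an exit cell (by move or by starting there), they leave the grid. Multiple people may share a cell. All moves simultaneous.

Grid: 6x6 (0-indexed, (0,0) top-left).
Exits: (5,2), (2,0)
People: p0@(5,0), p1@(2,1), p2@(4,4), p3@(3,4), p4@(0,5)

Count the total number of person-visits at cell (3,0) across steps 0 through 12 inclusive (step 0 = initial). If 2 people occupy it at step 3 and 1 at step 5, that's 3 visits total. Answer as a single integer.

Answer: 0

Derivation:
Step 0: p0@(5,0) p1@(2,1) p2@(4,4) p3@(3,4) p4@(0,5) -> at (3,0): 0 [-], cum=0
Step 1: p0@(5,1) p1@ESC p2@(5,4) p3@(4,4) p4@(1,5) -> at (3,0): 0 [-], cum=0
Step 2: p0@ESC p1@ESC p2@(5,3) p3@(5,4) p4@(2,5) -> at (3,0): 0 [-], cum=0
Step 3: p0@ESC p1@ESC p2@ESC p3@(5,3) p4@(2,4) -> at (3,0): 0 [-], cum=0
Step 4: p0@ESC p1@ESC p2@ESC p3@ESC p4@(2,3) -> at (3,0): 0 [-], cum=0
Step 5: p0@ESC p1@ESC p2@ESC p3@ESC p4@(2,2) -> at (3,0): 0 [-], cum=0
Step 6: p0@ESC p1@ESC p2@ESC p3@ESC p4@(2,1) -> at (3,0): 0 [-], cum=0
Step 7: p0@ESC p1@ESC p2@ESC p3@ESC p4@ESC -> at (3,0): 0 [-], cum=0
Total visits = 0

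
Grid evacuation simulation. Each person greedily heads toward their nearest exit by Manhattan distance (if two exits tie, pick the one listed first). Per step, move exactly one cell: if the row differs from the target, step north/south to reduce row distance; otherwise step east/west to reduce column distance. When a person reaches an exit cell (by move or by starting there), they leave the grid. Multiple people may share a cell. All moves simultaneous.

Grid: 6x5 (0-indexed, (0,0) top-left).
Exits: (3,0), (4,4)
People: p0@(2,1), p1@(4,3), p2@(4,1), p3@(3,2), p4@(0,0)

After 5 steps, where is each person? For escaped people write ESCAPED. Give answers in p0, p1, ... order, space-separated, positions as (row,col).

Step 1: p0:(2,1)->(3,1) | p1:(4,3)->(4,4)->EXIT | p2:(4,1)->(3,1) | p3:(3,2)->(3,1) | p4:(0,0)->(1,0)
Step 2: p0:(3,1)->(3,0)->EXIT | p1:escaped | p2:(3,1)->(3,0)->EXIT | p3:(3,1)->(3,0)->EXIT | p4:(1,0)->(2,0)
Step 3: p0:escaped | p1:escaped | p2:escaped | p3:escaped | p4:(2,0)->(3,0)->EXIT

ESCAPED ESCAPED ESCAPED ESCAPED ESCAPED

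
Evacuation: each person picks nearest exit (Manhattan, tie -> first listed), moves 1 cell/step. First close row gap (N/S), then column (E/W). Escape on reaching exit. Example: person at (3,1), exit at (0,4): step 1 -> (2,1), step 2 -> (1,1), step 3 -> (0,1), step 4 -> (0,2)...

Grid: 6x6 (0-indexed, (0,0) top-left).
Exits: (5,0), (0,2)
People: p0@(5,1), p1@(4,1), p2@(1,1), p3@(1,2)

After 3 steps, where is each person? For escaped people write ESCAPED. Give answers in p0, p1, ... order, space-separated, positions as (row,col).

Step 1: p0:(5,1)->(5,0)->EXIT | p1:(4,1)->(5,1) | p2:(1,1)->(0,1) | p3:(1,2)->(0,2)->EXIT
Step 2: p0:escaped | p1:(5,1)->(5,0)->EXIT | p2:(0,1)->(0,2)->EXIT | p3:escaped

ESCAPED ESCAPED ESCAPED ESCAPED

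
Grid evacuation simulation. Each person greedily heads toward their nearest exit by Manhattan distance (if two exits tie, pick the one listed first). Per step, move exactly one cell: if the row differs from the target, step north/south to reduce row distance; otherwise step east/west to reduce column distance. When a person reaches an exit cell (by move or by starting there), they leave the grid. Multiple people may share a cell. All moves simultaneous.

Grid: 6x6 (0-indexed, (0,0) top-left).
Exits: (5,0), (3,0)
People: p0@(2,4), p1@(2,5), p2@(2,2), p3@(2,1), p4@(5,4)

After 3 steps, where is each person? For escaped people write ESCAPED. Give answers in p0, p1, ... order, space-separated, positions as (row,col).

Step 1: p0:(2,4)->(3,4) | p1:(2,5)->(3,5) | p2:(2,2)->(3,2) | p3:(2,1)->(3,1) | p4:(5,4)->(5,3)
Step 2: p0:(3,4)->(3,3) | p1:(3,5)->(3,4) | p2:(3,2)->(3,1) | p3:(3,1)->(3,0)->EXIT | p4:(5,3)->(5,2)
Step 3: p0:(3,3)->(3,2) | p1:(3,4)->(3,3) | p2:(3,1)->(3,0)->EXIT | p3:escaped | p4:(5,2)->(5,1)

(3,2) (3,3) ESCAPED ESCAPED (5,1)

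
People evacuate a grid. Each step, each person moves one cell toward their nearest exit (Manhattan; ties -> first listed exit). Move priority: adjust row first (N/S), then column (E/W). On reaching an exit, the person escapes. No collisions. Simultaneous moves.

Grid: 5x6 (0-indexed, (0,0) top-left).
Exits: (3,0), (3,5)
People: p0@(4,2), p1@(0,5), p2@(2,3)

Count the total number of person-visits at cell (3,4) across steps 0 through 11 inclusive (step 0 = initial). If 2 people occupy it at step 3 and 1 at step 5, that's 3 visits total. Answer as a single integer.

Answer: 1

Derivation:
Step 0: p0@(4,2) p1@(0,5) p2@(2,3) -> at (3,4): 0 [-], cum=0
Step 1: p0@(3,2) p1@(1,5) p2@(3,3) -> at (3,4): 0 [-], cum=0
Step 2: p0@(3,1) p1@(2,5) p2@(3,4) -> at (3,4): 1 [p2], cum=1
Step 3: p0@ESC p1@ESC p2@ESC -> at (3,4): 0 [-], cum=1
Total visits = 1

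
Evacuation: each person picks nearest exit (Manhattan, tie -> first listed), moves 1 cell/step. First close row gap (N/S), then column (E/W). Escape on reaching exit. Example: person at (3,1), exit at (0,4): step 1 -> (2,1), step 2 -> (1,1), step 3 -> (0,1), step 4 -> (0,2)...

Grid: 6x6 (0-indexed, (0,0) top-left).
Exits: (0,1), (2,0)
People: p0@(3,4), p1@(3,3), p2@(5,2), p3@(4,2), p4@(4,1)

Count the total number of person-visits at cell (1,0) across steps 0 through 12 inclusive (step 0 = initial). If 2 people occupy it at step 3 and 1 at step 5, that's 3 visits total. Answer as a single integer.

Answer: 0

Derivation:
Step 0: p0@(3,4) p1@(3,3) p2@(5,2) p3@(4,2) p4@(4,1) -> at (1,0): 0 [-], cum=0
Step 1: p0@(2,4) p1@(2,3) p2@(4,2) p3@(3,2) p4@(3,1) -> at (1,0): 0 [-], cum=0
Step 2: p0@(2,3) p1@(2,2) p2@(3,2) p3@(2,2) p4@(2,1) -> at (1,0): 0 [-], cum=0
Step 3: p0@(2,2) p1@(2,1) p2@(2,2) p3@(2,1) p4@ESC -> at (1,0): 0 [-], cum=0
Step 4: p0@(2,1) p1@ESC p2@(2,1) p3@ESC p4@ESC -> at (1,0): 0 [-], cum=0
Step 5: p0@ESC p1@ESC p2@ESC p3@ESC p4@ESC -> at (1,0): 0 [-], cum=0
Total visits = 0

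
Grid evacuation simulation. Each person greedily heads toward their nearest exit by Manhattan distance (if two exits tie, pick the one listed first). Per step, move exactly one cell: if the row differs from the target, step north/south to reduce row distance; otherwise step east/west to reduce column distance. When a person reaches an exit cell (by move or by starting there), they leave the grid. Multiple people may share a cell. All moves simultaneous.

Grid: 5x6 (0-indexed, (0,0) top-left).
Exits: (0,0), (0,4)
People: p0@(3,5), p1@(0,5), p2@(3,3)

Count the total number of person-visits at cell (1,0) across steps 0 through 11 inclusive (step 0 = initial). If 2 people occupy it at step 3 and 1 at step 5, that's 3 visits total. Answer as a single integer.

Step 0: p0@(3,5) p1@(0,5) p2@(3,3) -> at (1,0): 0 [-], cum=0
Step 1: p0@(2,5) p1@ESC p2@(2,3) -> at (1,0): 0 [-], cum=0
Step 2: p0@(1,5) p1@ESC p2@(1,3) -> at (1,0): 0 [-], cum=0
Step 3: p0@(0,5) p1@ESC p2@(0,3) -> at (1,0): 0 [-], cum=0
Step 4: p0@ESC p1@ESC p2@ESC -> at (1,0): 0 [-], cum=0
Total visits = 0

Answer: 0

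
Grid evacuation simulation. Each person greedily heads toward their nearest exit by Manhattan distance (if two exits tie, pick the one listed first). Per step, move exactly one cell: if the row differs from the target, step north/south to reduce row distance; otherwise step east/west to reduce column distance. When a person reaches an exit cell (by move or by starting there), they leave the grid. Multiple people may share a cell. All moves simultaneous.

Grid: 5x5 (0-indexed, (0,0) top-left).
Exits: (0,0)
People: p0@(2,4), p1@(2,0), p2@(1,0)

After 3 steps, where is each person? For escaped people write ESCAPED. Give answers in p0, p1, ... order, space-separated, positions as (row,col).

Step 1: p0:(2,4)->(1,4) | p1:(2,0)->(1,0) | p2:(1,0)->(0,0)->EXIT
Step 2: p0:(1,4)->(0,4) | p1:(1,0)->(0,0)->EXIT | p2:escaped
Step 3: p0:(0,4)->(0,3) | p1:escaped | p2:escaped

(0,3) ESCAPED ESCAPED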